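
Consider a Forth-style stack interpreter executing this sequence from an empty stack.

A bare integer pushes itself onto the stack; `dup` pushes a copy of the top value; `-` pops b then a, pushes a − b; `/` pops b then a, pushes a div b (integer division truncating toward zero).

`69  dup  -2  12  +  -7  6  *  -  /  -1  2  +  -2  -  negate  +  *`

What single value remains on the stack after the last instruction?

69     -> 69
dup    -> 69 69
-2     -> 69 69 -2
12     -> 69 69 -2 12
+      -> 69 69 10
-7     -> 69 69 10 -7
6      -> 69 69 10 -7 6
*      -> 69 69 10 -42
-      -> 69 69 52
/      -> 69 1
-1     -> 69 1 -1
2      -> 69 1 -1 2
+      -> 69 1 1
-2     -> 69 1 1 -2
-      -> 69 1 3
negate -> 69 1 -3
+      -> 69 -2
*      -> -138

-138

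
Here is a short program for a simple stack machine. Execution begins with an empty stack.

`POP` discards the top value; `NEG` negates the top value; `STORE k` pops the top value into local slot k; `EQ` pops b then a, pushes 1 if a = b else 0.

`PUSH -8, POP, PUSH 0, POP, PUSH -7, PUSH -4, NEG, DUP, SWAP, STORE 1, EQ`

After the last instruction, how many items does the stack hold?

1

PUSH -8 : [-8]
POP     : []
PUSH 0  : [0]
POP     : []
PUSH -7 : [-7]
PUSH -4 : [-7, -4]
NEG     : [-7, 4]
DUP     : [-7, 4, 4]
SWAP    : [-7, 4, 4]
STORE 1 : [-7, 4]
EQ      : [0]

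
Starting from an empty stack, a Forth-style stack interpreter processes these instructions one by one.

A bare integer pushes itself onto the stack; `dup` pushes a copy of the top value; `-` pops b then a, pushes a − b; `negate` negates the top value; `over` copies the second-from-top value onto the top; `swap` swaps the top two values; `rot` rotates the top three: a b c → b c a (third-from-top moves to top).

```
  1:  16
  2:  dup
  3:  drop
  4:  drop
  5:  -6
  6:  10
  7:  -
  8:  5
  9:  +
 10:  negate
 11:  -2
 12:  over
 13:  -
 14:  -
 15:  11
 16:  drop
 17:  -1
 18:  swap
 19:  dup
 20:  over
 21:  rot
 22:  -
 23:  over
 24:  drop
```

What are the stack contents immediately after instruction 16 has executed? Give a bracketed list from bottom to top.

[24]

16     -> [16]
dup    -> [16, 16]
drop   -> [16]
drop   -> []
-6     -> [-6]
10     -> [-6, 10]
-      -> [-16]
5      -> [-16, 5]
+      -> [-11]
negate -> [11]
-2     -> [11, -2]
over   -> [11, -2, 11]
-      -> [11, -13]
-      -> [24]
11     -> [24, 11]
drop   -> [24]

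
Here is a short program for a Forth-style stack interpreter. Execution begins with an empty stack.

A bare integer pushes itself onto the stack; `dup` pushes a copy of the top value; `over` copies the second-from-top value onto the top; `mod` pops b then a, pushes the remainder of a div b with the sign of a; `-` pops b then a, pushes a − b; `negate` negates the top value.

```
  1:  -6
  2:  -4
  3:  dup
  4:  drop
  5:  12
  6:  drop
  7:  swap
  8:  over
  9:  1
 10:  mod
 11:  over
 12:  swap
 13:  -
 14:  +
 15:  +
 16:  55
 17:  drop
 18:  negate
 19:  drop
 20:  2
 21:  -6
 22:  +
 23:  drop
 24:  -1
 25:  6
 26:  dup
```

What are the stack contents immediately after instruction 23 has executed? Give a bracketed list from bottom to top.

-6     : [-6]
-4     : [-6, -4]
dup    : [-6, -4, -4]
drop   : [-6, -4]
12     : [-6, -4, 12]
drop   : [-6, -4]
swap   : [-4, -6]
over   : [-4, -6, -4]
1      : [-4, -6, -4, 1]
mod    : [-4, -6, 0]
over   : [-4, -6, 0, -6]
swap   : [-4, -6, -6, 0]
-      : [-4, -6, -6]
+      : [-4, -12]
+      : [-16]
55     : [-16, 55]
drop   : [-16]
negate : [16]
drop   : []
2      : [2]
-6     : [2, -6]
+      : [-4]
drop   : []

[]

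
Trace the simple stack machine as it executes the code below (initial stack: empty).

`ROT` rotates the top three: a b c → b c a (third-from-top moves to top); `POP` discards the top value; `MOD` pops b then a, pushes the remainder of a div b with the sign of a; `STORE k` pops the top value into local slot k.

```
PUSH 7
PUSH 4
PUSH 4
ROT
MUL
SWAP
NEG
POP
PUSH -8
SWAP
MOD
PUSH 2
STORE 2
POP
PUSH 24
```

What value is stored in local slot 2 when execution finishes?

PUSH 7  : [7]
PUSH 4  : [7, 4]
PUSH 4  : [7, 4, 4]
ROT     : [4, 4, 7]
MUL     : [4, 28]
SWAP    : [28, 4]
NEG     : [28, -4]
POP     : [28]
PUSH -8 : [28, -8]
SWAP    : [-8, 28]
MOD     : [-8]
PUSH 2  : [-8, 2]
STORE 2 : [-8]
POP     : []
PUSH 24 : [24]

2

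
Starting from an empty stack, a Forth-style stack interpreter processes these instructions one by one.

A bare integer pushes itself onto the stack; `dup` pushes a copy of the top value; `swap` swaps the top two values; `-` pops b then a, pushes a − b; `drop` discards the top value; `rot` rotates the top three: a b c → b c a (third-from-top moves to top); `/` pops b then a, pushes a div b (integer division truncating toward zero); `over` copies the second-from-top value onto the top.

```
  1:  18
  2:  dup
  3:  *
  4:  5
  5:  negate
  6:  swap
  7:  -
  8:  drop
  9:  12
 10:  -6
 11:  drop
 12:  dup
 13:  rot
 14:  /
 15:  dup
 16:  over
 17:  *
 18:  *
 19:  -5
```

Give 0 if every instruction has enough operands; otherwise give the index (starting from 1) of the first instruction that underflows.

18     : [18]
dup    : [18, 18]
*      : [324]
5      : [324, 5]
negate : [324, -5]
swap   : [-5, 324]
-      : [-329]
drop   : []
12     : [12]
-6     : [12, -6]
drop   : [12]
dup    : [12, 12]
rot  — needs 3 operands, stack has 2 → underflow

13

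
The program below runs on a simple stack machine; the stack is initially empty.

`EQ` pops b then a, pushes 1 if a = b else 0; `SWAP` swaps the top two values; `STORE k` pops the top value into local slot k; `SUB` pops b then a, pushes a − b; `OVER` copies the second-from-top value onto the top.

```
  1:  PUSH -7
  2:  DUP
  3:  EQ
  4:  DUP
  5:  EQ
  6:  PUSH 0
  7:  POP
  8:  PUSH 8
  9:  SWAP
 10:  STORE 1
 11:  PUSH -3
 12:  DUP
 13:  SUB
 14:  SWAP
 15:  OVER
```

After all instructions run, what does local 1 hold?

1

PUSH -7 → [-7]
DUP     → [-7, -7]
EQ      → [1]
DUP     → [1, 1]
EQ      → [1]
PUSH 0  → [1, 0]
POP     → [1]
PUSH 8  → [1, 8]
SWAP    → [8, 1]
STORE 1 → [8]
PUSH -3 → [8, -3]
DUP     → [8, -3, -3]
SUB     → [8, 0]
SWAP    → [0, 8]
OVER    → [0, 8, 0]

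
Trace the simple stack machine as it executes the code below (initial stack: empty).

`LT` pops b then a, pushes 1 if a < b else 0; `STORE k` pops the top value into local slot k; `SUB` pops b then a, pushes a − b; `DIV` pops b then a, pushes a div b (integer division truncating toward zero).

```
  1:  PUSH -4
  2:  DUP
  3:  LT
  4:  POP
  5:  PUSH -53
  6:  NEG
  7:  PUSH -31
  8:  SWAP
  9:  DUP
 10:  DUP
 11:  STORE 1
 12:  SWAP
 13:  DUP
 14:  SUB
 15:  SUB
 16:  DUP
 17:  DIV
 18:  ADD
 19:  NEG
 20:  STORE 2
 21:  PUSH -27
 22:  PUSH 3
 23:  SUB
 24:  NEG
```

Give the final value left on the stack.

30

PUSH -4   [-4]
DUP       [-4, -4]
LT        [0]
POP       []
PUSH -53  [-53]
NEG       [53]
PUSH -31  [53, -31]
SWAP      [-31, 53]
DUP       [-31, 53, 53]
DUP       [-31, 53, 53, 53]
STORE 1   [-31, 53, 53]
SWAP      [-31, 53, 53]
DUP       [-31, 53, 53, 53]
SUB       [-31, 53, 0]
SUB       [-31, 53]
DUP       [-31, 53, 53]
DIV       [-31, 1]
ADD       [-30]
NEG       [30]
STORE 2   []
PUSH -27  [-27]
PUSH 3    [-27, 3]
SUB       [-30]
NEG       [30]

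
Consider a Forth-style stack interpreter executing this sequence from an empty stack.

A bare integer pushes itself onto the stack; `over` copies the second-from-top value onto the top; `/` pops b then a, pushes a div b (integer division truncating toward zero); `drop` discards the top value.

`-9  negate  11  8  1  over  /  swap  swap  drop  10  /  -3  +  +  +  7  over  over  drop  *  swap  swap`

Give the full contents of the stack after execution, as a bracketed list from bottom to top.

-9     : -9
negate : 9
11     : 9 11
8      : 9 11 8
1      : 9 11 8 1
over   : 9 11 8 1 8
/      : 9 11 8 0
swap   : 9 11 0 8
swap   : 9 11 8 0
drop   : 9 11 8
10     : 9 11 8 10
/      : 9 11 0
-3     : 9 11 0 -3
+      : 9 11 -3
+      : 9 8
+      : 17
7      : 17 7
over   : 17 7 17
over   : 17 7 17 7
drop   : 17 7 17
*      : 17 119
swap   : 119 17
swap   : 17 119

[17, 119]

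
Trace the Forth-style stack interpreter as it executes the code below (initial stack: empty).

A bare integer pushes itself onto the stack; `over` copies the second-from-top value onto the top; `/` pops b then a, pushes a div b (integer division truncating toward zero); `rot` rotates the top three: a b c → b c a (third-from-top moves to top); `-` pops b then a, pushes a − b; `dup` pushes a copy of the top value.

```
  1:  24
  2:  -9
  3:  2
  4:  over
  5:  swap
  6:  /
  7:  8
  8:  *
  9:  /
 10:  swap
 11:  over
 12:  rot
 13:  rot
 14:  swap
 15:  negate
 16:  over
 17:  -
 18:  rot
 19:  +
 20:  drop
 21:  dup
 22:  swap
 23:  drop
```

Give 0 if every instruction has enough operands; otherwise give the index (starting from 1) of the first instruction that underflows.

0

24      24
-9      24 -9
2       24 -9 2
over    24 -9 2 -9
swap    24 -9 -9 2
/       24 -9 -4
8       24 -9 -4 8
*       24 -9 -32
/       24 0
swap    0 24
over    0 24 0
rot     24 0 0
rot     0 0 24
swap    0 24 0
negate  0 24 0
over    0 24 0 24
-       0 24 -24
rot     24 -24 0
+       24 -24
drop    24
dup     24 24
swap    24 24
drop    24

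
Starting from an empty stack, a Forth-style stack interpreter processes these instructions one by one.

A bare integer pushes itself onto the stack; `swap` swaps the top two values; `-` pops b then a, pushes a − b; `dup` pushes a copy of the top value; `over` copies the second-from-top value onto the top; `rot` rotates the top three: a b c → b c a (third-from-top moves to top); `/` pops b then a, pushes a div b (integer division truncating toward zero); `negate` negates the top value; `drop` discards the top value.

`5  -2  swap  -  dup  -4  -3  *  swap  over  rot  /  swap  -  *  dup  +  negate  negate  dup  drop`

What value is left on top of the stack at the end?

-112

5       [5]
-2      [5, -2]
swap    [-2, 5]
-       [-7]
dup     [-7, -7]
-4      [-7, -7, -4]
-3      [-7, -7, -4, -3]
*       [-7, -7, 12]
swap    [-7, 12, -7]
over    [-7, 12, -7, 12]
rot     [-7, -7, 12, 12]
/       [-7, -7, 1]
swap    [-7, 1, -7]
-       [-7, 8]
*       [-56]
dup     [-56, -56]
+       [-112]
negate  [112]
negate  [-112]
dup     [-112, -112]
drop    [-112]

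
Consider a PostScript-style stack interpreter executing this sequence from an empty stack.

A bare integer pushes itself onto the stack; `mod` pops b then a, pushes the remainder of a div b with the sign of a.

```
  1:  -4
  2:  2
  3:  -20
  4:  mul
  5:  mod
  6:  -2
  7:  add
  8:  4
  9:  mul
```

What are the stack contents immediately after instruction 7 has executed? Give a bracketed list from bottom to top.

[-6]

-4  : -4
2   : -4 2
-20 : -4 2 -20
mul : -4 -40
mod : -4
-2  : -4 -2
add : -6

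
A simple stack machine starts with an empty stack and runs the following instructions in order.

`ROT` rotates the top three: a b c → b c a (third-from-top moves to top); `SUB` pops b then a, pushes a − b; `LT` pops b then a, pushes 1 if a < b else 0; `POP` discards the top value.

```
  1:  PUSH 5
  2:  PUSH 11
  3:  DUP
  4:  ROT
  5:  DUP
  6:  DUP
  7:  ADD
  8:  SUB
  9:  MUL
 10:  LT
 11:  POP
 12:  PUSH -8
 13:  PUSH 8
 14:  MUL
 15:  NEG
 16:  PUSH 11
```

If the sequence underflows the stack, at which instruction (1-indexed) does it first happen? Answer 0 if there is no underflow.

0

PUSH 5   5
PUSH 11  5 11
DUP      5 11 11
ROT      11 11 5
DUP      11 11 5 5
DUP      11 11 5 5 5
ADD      11 11 5 10
SUB      11 11 -5
MUL      11 -55
LT       0
POP      (empty)
PUSH -8  -8
PUSH 8   -8 8
MUL      -64
NEG      64
PUSH 11  64 11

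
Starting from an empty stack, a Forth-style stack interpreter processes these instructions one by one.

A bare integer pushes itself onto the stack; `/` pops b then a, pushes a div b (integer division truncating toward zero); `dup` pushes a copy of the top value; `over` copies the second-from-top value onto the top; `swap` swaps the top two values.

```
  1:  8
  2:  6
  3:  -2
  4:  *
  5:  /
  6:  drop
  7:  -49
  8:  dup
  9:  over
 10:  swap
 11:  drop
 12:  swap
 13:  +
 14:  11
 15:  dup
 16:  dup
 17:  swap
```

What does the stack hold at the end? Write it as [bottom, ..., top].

8    → [8]
6    → [8, 6]
-2   → [8, 6, -2]
*    → [8, -12]
/    → [0]
drop → []
-49  → [-49]
dup  → [-49, -49]
over → [-49, -49, -49]
swap → [-49, -49, -49]
drop → [-49, -49]
swap → [-49, -49]
+    → [-98]
11   → [-98, 11]
dup  → [-98, 11, 11]
dup  → [-98, 11, 11, 11]
swap → [-98, 11, 11, 11]

[-98, 11, 11, 11]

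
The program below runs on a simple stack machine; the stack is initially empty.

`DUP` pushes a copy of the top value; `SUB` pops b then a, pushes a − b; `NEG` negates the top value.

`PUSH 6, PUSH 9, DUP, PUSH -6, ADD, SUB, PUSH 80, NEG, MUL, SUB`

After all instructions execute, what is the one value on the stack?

PUSH 6  -> [6]
PUSH 9  -> [6, 9]
DUP     -> [6, 9, 9]
PUSH -6 -> [6, 9, 9, -6]
ADD     -> [6, 9, 3]
SUB     -> [6, 6]
PUSH 80 -> [6, 6, 80]
NEG     -> [6, 6, -80]
MUL     -> [6, -480]
SUB     -> [486]

486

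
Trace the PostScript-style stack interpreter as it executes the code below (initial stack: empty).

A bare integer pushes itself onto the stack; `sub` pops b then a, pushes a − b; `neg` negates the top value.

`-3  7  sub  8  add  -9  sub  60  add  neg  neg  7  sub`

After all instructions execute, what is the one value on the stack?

60

-3  → [-3]
7   → [-3, 7]
sub → [-10]
8   → [-10, 8]
add → [-2]
-9  → [-2, -9]
sub → [7]
60  → [7, 60]
add → [67]
neg → [-67]
neg → [67]
7   → [67, 7]
sub → [60]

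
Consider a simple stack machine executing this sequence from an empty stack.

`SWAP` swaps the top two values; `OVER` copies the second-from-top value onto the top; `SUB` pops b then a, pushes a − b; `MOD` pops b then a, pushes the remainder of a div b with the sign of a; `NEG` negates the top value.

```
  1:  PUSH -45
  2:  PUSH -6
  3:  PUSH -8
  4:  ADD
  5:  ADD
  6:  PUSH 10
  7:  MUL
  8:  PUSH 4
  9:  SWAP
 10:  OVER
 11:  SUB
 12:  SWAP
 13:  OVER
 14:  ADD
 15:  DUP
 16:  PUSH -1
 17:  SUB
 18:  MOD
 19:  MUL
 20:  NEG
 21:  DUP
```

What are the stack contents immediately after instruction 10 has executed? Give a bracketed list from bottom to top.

PUSH -45  -45
PUSH -6   -45 -6
PUSH -8   -45 -6 -8
ADD       -45 -14
ADD       -59
PUSH 10   -59 10
MUL       -590
PUSH 4    -590 4
SWAP      4 -590
OVER      4 -590 4

[4, -590, 4]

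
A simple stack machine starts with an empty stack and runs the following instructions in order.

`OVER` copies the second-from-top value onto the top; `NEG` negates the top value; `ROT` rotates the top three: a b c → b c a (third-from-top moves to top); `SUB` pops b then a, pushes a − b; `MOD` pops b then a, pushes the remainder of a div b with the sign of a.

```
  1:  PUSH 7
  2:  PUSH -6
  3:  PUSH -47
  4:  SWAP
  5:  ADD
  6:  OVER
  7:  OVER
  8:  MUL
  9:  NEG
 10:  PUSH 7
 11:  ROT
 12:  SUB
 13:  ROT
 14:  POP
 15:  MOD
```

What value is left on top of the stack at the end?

PUSH 7   → 7
PUSH -6  → 7 -6
PUSH -47 → 7 -6 -47
SWAP     → 7 -47 -6
ADD      → 7 -53
OVER     → 7 -53 7
OVER     → 7 -53 7 -53
MUL      → 7 -53 -371
NEG      → 7 -53 371
PUSH 7   → 7 -53 371 7
ROT      → 7 371 7 -53
SUB      → 7 371 60
ROT      → 371 60 7
POP      → 371 60
MOD      → 11

11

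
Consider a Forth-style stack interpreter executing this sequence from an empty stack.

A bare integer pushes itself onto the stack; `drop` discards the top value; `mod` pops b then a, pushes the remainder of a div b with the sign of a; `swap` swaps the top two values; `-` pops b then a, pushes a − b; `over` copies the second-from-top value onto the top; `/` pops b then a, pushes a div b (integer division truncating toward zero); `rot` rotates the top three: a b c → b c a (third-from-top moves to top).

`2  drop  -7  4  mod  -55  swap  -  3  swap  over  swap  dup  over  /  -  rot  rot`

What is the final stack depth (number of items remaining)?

2    -> [2]
drop -> []
-7   -> [-7]
4    -> [-7, 4]
mod  -> [-3]
-55  -> [-3, -55]
swap -> [-55, -3]
-    -> [-52]
3    -> [-52, 3]
swap -> [3, -52]
over -> [3, -52, 3]
swap -> [3, 3, -52]
dup  -> [3, 3, -52, -52]
over -> [3, 3, -52, -52, -52]
/    -> [3, 3, -52, 1]
-    -> [3, 3, -53]
rot  -> [3, -53, 3]
rot  -> [-53, 3, 3]

3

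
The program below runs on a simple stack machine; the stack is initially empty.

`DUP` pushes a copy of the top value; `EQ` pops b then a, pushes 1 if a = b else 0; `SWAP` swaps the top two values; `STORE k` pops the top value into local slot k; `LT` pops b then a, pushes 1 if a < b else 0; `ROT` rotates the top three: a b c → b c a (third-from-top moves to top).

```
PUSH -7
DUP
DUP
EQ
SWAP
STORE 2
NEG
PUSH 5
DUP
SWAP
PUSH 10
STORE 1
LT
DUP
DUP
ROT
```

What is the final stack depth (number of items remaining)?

4

PUSH -7 -> [-7]
DUP     -> [-7, -7]
DUP     -> [-7, -7, -7]
EQ      -> [-7, 1]
SWAP    -> [1, -7]
STORE 2 -> [1]
NEG     -> [-1]
PUSH 5  -> [-1, 5]
DUP     -> [-1, 5, 5]
SWAP    -> [-1, 5, 5]
PUSH 10 -> [-1, 5, 5, 10]
STORE 1 -> [-1, 5, 5]
LT      -> [-1, 0]
DUP     -> [-1, 0, 0]
DUP     -> [-1, 0, 0, 0]
ROT     -> [-1, 0, 0, 0]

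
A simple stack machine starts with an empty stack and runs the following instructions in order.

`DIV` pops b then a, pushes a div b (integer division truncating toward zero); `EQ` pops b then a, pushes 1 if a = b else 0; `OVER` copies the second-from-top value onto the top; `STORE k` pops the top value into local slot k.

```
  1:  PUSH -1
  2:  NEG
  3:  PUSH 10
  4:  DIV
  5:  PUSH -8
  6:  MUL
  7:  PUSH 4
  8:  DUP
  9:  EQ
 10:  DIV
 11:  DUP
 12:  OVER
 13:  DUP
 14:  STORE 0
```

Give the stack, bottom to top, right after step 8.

PUSH -1 : [-1]
NEG     : [1]
PUSH 10 : [1, 10]
DIV     : [0]
PUSH -8 : [0, -8]
MUL     : [0]
PUSH 4  : [0, 4]
DUP     : [0, 4, 4]

[0, 4, 4]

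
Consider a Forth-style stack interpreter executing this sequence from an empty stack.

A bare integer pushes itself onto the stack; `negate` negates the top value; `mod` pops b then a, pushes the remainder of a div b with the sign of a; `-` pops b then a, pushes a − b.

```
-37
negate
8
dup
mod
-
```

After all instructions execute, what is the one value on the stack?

37

-37    : -37
negate : 37
8      : 37 8
dup    : 37 8 8
mod    : 37 0
-      : 37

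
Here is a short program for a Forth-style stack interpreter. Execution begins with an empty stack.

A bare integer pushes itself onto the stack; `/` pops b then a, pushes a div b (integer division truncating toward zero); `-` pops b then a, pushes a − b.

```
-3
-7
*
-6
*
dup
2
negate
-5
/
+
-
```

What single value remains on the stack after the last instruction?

-3     -> [-3]
-7     -> [-3, -7]
*      -> [21]
-6     -> [21, -6]
*      -> [-126]
dup    -> [-126, -126]
2      -> [-126, -126, 2]
negate -> [-126, -126, -2]
-5     -> [-126, -126, -2, -5]
/      -> [-126, -126, 0]
+      -> [-126, -126]
-      -> [0]

0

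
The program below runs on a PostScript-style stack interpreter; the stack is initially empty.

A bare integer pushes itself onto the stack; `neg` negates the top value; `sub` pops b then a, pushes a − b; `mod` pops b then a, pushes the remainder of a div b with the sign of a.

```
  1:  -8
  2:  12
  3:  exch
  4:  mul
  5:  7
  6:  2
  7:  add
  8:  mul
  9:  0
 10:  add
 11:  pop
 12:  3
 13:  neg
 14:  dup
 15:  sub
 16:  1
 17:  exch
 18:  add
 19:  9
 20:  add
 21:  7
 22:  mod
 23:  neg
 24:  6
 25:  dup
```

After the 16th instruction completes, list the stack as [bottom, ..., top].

-8    [-8]
12    [-8, 12]
exch  [12, -8]
mul   [-96]
7     [-96, 7]
2     [-96, 7, 2]
add   [-96, 9]
mul   [-864]
0     [-864, 0]
add   [-864]
pop   []
3     [3]
neg   [-3]
dup   [-3, -3]
sub   [0]
1     [0, 1]

[0, 1]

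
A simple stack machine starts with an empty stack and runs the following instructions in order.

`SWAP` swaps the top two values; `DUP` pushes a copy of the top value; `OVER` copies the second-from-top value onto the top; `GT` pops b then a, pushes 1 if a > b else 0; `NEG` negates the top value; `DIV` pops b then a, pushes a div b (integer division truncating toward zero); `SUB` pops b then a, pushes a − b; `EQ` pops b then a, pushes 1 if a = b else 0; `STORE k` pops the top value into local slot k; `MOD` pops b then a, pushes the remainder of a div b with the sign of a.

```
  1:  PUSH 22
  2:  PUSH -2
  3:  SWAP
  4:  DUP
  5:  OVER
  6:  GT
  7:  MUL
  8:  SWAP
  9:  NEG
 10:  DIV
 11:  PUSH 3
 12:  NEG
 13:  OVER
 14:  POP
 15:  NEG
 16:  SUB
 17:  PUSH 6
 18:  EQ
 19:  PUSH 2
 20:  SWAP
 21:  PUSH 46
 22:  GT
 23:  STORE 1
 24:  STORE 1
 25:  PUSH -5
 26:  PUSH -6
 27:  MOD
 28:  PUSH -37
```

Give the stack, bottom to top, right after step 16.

PUSH 22 : 22
PUSH -2 : 22 -2
SWAP    : -2 22
DUP     : -2 22 22
OVER    : -2 22 22 22
GT      : -2 22 0
MUL     : -2 0
SWAP    : 0 -2
NEG     : 0 2
DIV     : 0
PUSH 3  : 0 3
NEG     : 0 -3
OVER    : 0 -3 0
POP     : 0 -3
NEG     : 0 3
SUB     : -3

[-3]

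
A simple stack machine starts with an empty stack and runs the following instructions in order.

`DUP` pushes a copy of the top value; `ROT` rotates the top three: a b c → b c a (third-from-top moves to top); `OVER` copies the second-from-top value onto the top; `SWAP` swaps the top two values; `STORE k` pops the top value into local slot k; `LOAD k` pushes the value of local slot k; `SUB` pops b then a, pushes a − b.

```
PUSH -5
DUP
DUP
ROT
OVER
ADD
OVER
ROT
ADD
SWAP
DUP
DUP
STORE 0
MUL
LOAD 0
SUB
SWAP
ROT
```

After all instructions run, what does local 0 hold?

PUSH -5 : [-5]
DUP     : [-5, -5]
DUP     : [-5, -5, -5]
ROT     : [-5, -5, -5]
OVER    : [-5, -5, -5, -5]
ADD     : [-5, -5, -10]
OVER    : [-5, -5, -10, -5]
ROT     : [-5, -10, -5, -5]
ADD     : [-5, -10, -10]
SWAP    : [-5, -10, -10]
DUP     : [-5, -10, -10, -10]
DUP     : [-5, -10, -10, -10, -10]
STORE 0 : [-5, -10, -10, -10]
MUL     : [-5, -10, 100]
LOAD 0  : [-5, -10, 100, -10]
SUB     : [-5, -10, 110]
SWAP    : [-5, 110, -10]
ROT     : [110, -10, -5]

-10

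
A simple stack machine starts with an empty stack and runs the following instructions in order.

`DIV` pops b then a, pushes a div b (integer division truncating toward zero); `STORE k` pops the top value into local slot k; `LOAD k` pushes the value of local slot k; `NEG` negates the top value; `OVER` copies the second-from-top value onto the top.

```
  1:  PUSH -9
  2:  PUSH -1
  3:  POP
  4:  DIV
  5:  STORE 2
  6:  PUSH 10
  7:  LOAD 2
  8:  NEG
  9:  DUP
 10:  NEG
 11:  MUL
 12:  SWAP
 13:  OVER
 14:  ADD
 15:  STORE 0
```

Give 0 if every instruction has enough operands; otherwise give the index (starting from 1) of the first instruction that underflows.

PUSH -9 → [-9]
PUSH -1 → [-9, -1]
POP     → [-9]
DIV  — needs 2 operands, stack has 1 → underflow

4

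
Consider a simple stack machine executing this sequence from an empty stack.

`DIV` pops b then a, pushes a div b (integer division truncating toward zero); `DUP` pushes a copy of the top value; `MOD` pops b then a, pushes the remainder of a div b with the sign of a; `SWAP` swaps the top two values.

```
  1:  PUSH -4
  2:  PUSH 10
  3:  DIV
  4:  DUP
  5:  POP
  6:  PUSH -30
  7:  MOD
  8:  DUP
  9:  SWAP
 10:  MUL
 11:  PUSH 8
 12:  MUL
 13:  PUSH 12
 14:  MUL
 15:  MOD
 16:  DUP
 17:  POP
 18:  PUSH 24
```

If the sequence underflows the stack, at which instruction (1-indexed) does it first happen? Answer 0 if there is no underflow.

PUSH -4  → -4
PUSH 10  → -4 10
DIV      → 0
DUP      → 0 0
POP      → 0
PUSH -30 → 0 -30
MOD      → 0
DUP      → 0 0
SWAP     → 0 0
MUL      → 0
PUSH 8   → 0 8
MUL      → 0
PUSH 12  → 0 12
MUL      → 0
MOD  — needs 2 operands, stack has 1 → underflow

15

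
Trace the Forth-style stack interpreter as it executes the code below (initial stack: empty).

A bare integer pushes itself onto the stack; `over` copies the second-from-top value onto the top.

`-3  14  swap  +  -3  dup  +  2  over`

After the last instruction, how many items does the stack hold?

-3   : -3
14   : -3 14
swap : 14 -3
+    : 11
-3   : 11 -3
dup  : 11 -3 -3
+    : 11 -6
2    : 11 -6 2
over : 11 -6 2 -6

4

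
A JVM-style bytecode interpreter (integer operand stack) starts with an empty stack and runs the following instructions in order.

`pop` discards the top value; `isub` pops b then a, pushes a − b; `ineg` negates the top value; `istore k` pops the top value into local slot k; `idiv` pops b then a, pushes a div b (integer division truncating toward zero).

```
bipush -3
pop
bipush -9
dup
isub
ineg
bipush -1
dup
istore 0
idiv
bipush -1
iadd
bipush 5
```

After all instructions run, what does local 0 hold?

-1

bipush -3  -3
pop        (empty)
bipush -9  -9
dup        -9 -9
isub       0
ineg       0
bipush -1  0 -1
dup        0 -1 -1
istore 0   0 -1
idiv       0
bipush -1  0 -1
iadd       -1
bipush 5   -1 5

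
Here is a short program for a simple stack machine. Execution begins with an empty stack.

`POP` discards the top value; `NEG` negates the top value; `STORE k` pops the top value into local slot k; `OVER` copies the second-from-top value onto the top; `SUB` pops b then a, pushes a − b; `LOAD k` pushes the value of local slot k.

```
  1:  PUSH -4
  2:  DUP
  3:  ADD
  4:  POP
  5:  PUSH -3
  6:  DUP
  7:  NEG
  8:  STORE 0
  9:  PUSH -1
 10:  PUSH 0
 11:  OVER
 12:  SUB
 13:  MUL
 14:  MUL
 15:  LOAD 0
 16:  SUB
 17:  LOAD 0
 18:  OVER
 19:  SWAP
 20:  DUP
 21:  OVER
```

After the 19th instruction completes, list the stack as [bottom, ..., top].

PUSH -4 → [-4]
DUP     → [-4, -4]
ADD     → [-8]
POP     → []
PUSH -3 → [-3]
DUP     → [-3, -3]
NEG     → [-3, 3]
STORE 0 → [-3]
PUSH -1 → [-3, -1]
PUSH 0  → [-3, -1, 0]
OVER    → [-3, -1, 0, -1]
SUB     → [-3, -1, 1]
MUL     → [-3, -1]
MUL     → [3]
LOAD 0  → [3, 3]
SUB     → [0]
LOAD 0  → [0, 3]
OVER    → [0, 3, 0]
SWAP    → [0, 0, 3]

[0, 0, 3]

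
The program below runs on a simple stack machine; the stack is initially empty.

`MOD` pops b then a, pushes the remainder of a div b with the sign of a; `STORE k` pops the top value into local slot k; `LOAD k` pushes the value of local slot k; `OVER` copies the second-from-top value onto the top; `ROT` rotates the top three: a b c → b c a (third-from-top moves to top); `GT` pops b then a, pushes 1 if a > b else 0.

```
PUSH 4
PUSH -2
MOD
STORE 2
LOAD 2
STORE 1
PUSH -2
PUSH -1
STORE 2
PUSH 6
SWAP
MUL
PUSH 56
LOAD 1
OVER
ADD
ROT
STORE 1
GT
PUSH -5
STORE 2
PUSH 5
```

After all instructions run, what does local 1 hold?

-12

PUSH 4  -> [4]
PUSH -2 -> [4, -2]
MOD     -> [0]
STORE 2 -> []
LOAD 2  -> [0]
STORE 1 -> []
PUSH -2 -> [-2]
PUSH -1 -> [-2, -1]
STORE 2 -> [-2]
PUSH 6  -> [-2, 6]
SWAP    -> [6, -2]
MUL     -> [-12]
PUSH 56 -> [-12, 56]
LOAD 1  -> [-12, 56, 0]
OVER    -> [-12, 56, 0, 56]
ADD     -> [-12, 56, 56]
ROT     -> [56, 56, -12]
STORE 1 -> [56, 56]
GT      -> [0]
PUSH -5 -> [0, -5]
STORE 2 -> [0]
PUSH 5  -> [0, 5]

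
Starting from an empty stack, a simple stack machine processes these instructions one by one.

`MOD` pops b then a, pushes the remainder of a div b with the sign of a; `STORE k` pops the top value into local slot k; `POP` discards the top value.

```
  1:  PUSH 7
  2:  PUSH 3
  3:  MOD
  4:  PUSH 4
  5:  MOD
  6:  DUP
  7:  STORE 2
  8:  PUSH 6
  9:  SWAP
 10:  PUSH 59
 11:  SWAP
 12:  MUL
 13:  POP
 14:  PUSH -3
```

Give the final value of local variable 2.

PUSH 7  -> 7
PUSH 3  -> 7 3
MOD     -> 1
PUSH 4  -> 1 4
MOD     -> 1
DUP     -> 1 1
STORE 2 -> 1
PUSH 6  -> 1 6
SWAP    -> 6 1
PUSH 59 -> 6 1 59
SWAP    -> 6 59 1
MUL     -> 6 59
POP     -> 6
PUSH -3 -> 6 -3

1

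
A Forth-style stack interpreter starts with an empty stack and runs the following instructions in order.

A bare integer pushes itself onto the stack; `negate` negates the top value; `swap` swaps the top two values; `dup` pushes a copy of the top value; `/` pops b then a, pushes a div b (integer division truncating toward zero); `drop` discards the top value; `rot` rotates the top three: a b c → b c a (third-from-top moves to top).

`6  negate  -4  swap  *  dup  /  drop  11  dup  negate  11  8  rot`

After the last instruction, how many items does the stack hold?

4

6      -> [6]
negate -> [-6]
-4     -> [-6, -4]
swap   -> [-4, -6]
*      -> [24]
dup    -> [24, 24]
/      -> [1]
drop   -> []
11     -> [11]
dup    -> [11, 11]
negate -> [11, -11]
11     -> [11, -11, 11]
8      -> [11, -11, 11, 8]
rot    -> [11, 11, 8, -11]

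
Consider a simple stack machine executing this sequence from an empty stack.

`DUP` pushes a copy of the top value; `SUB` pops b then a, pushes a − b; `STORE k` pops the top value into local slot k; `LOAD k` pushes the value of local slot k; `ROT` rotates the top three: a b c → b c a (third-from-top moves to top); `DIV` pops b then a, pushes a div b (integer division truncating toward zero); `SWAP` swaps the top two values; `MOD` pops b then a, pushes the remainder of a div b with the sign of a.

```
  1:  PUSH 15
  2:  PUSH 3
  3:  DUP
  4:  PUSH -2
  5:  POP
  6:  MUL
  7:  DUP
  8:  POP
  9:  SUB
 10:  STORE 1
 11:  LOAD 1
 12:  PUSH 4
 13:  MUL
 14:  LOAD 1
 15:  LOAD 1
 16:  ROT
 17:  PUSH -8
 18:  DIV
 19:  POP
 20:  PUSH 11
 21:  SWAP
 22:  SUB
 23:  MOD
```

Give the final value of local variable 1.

PUSH 15 → [15]
PUSH 3  → [15, 3]
DUP     → [15, 3, 3]
PUSH -2 → [15, 3, 3, -2]
POP     → [15, 3, 3]
MUL     → [15, 9]
DUP     → [15, 9, 9]
POP     → [15, 9]
SUB     → [6]
STORE 1 → []
LOAD 1  → [6]
PUSH 4  → [6, 4]
MUL     → [24]
LOAD 1  → [24, 6]
LOAD 1  → [24, 6, 6]
ROT     → [6, 6, 24]
PUSH -8 → [6, 6, 24, -8]
DIV     → [6, 6, -3]
POP     → [6, 6]
PUSH 11 → [6, 6, 11]
SWAP    → [6, 11, 6]
SUB     → [6, 5]
MOD     → [1]

6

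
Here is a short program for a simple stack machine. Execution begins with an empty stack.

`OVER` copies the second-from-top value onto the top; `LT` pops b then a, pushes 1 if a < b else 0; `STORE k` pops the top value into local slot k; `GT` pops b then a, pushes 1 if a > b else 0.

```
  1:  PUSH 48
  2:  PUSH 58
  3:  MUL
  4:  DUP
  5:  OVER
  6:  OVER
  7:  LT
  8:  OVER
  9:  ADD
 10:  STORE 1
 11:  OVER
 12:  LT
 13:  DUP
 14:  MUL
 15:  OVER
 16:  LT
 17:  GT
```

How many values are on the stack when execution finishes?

1

PUSH 48 → 48
PUSH 58 → 48 58
MUL     → 2784
DUP     → 2784 2784
OVER    → 2784 2784 2784
OVER    → 2784 2784 2784 2784
LT      → 2784 2784 0
OVER    → 2784 2784 0 2784
ADD     → 2784 2784 2784
STORE 1 → 2784 2784
OVER    → 2784 2784 2784
LT      → 2784 0
DUP     → 2784 0 0
MUL     → 2784 0
OVER    → 2784 0 2784
LT      → 2784 1
GT      → 1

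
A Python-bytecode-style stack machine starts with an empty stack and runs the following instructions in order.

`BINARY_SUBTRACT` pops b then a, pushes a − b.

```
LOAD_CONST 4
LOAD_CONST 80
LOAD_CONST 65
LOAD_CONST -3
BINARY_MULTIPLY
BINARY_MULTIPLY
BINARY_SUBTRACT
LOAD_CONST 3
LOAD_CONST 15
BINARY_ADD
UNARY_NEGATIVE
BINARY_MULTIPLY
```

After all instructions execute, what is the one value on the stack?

LOAD_CONST 4    -> 4
LOAD_CONST 80   -> 4 80
LOAD_CONST 65   -> 4 80 65
LOAD_CONST -3   -> 4 80 65 -3
BINARY_MULTIPLY -> 4 80 -195
BINARY_MULTIPLY -> 4 -15600
BINARY_SUBTRACT -> 15604
LOAD_CONST 3    -> 15604 3
LOAD_CONST 15   -> 15604 3 15
BINARY_ADD      -> 15604 18
UNARY_NEGATIVE  -> 15604 -18
BINARY_MULTIPLY -> -280872

-280872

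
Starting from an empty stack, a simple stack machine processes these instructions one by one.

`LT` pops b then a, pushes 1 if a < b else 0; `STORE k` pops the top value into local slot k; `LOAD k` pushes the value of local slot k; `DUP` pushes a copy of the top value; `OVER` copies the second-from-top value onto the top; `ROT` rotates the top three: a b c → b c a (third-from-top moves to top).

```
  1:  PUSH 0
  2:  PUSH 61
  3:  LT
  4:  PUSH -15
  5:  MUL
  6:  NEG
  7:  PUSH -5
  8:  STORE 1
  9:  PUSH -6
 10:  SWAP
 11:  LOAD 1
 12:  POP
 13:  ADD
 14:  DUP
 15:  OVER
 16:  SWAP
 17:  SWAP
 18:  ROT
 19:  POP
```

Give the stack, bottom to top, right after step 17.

[9, 9, 9]

PUSH 0   → [0]
PUSH 61  → [0, 61]
LT       → [1]
PUSH -15 → [1, -15]
MUL      → [-15]
NEG      → [15]
PUSH -5  → [15, -5]
STORE 1  → [15]
PUSH -6  → [15, -6]
SWAP     → [-6, 15]
LOAD 1   → [-6, 15, -5]
POP      → [-6, 15]
ADD      → [9]
DUP      → [9, 9]
OVER     → [9, 9, 9]
SWAP     → [9, 9, 9]
SWAP     → [9, 9, 9]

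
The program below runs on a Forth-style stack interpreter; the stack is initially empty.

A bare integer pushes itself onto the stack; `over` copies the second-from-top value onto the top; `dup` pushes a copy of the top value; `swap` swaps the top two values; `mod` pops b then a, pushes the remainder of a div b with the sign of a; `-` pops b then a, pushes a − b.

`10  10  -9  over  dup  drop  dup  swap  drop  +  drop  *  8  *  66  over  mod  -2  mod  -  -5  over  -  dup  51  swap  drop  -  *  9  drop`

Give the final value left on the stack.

-684800

10   : 10
10   : 10 10
-9   : 10 10 -9
over : 10 10 -9 10
dup  : 10 10 -9 10 10
drop : 10 10 -9 10
dup  : 10 10 -9 10 10
swap : 10 10 -9 10 10
drop : 10 10 -9 10
+    : 10 10 1
drop : 10 10
*    : 100
8    : 100 8
*    : 800
66   : 800 66
over : 800 66 800
mod  : 800 66
-2   : 800 66 -2
mod  : 800 0
-    : 800
-5   : 800 -5
over : 800 -5 800
-    : 800 -805
dup  : 800 -805 -805
51   : 800 -805 -805 51
swap : 800 -805 51 -805
drop : 800 -805 51
-    : 800 -856
*    : -684800
9    : -684800 9
drop : -684800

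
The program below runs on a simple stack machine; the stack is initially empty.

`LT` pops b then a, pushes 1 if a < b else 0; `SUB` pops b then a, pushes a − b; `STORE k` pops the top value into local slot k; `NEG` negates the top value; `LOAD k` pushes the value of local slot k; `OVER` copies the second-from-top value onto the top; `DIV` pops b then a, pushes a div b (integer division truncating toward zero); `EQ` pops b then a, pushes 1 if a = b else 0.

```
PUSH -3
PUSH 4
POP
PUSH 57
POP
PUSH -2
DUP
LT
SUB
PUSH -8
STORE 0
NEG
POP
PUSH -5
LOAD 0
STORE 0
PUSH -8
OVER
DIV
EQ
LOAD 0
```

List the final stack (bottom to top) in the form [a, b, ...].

PUSH -3 -> -3
PUSH 4  -> -3 4
POP     -> -3
PUSH 57 -> -3 57
POP     -> -3
PUSH -2 -> -3 -2
DUP     -> -3 -2 -2
LT      -> -3 0
SUB     -> -3
PUSH -8 -> -3 -8
STORE 0 -> -3
NEG     -> 3
POP     -> (empty)
PUSH -5 -> -5
LOAD 0  -> -5 -8
STORE 0 -> -5
PUSH -8 -> -5 -8
OVER    -> -5 -8 -5
DIV     -> -5 1
EQ      -> 0
LOAD 0  -> 0 -8

[0, -8]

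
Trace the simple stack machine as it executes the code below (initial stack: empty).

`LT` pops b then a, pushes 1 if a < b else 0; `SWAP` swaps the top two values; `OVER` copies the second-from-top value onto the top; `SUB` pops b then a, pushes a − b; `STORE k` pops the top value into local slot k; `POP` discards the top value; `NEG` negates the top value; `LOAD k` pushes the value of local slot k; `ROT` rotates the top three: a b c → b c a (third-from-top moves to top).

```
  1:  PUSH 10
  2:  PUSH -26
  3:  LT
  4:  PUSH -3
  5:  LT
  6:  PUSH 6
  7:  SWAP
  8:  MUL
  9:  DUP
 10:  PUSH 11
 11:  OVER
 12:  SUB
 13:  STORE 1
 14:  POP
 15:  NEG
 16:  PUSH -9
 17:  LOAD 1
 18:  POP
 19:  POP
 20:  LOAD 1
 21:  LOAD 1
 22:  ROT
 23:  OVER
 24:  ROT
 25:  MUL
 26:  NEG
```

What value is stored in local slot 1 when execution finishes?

PUSH 10  : [10]
PUSH -26 : [10, -26]
LT       : [0]
PUSH -3  : [0, -3]
LT       : [0]
PUSH 6   : [0, 6]
SWAP     : [6, 0]
MUL      : [0]
DUP      : [0, 0]
PUSH 11  : [0, 0, 11]
OVER     : [0, 0, 11, 0]
SUB      : [0, 0, 11]
STORE 1  : [0, 0]
POP      : [0]
NEG      : [0]
PUSH -9  : [0, -9]
LOAD 1   : [0, -9, 11]
POP      : [0, -9]
POP      : [0]
LOAD 1   : [0, 11]
LOAD 1   : [0, 11, 11]
ROT      : [11, 11, 0]
OVER     : [11, 11, 0, 11]
ROT      : [11, 0, 11, 11]
MUL      : [11, 0, 121]
NEG      : [11, 0, -121]

11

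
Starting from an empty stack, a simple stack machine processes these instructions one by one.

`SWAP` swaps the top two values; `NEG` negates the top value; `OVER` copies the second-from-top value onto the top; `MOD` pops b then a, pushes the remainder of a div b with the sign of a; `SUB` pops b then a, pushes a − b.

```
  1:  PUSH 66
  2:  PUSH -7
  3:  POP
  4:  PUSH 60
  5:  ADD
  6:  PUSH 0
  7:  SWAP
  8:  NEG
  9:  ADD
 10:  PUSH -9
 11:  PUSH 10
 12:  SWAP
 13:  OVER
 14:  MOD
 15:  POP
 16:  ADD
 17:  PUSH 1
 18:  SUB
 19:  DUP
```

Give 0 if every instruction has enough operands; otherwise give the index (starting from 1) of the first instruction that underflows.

0

PUSH 66 -> 66
PUSH -7 -> 66 -7
POP     -> 66
PUSH 60 -> 66 60
ADD     -> 126
PUSH 0  -> 126 0
SWAP    -> 0 126
NEG     -> 0 -126
ADD     -> -126
PUSH -9 -> -126 -9
PUSH 10 -> -126 -9 10
SWAP    -> -126 10 -9
OVER    -> -126 10 -9 10
MOD     -> -126 10 -9
POP     -> -126 10
ADD     -> -116
PUSH 1  -> -116 1
SUB     -> -117
DUP     -> -117 -117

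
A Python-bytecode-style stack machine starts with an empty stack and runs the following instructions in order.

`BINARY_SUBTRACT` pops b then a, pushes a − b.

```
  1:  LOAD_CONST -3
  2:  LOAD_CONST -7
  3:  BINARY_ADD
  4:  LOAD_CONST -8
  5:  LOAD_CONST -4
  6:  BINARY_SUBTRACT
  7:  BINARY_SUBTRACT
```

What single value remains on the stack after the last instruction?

-6

LOAD_CONST -3   : -3
LOAD_CONST -7   : -3 -7
BINARY_ADD      : -10
LOAD_CONST -8   : -10 -8
LOAD_CONST -4   : -10 -8 -4
BINARY_SUBTRACT : -10 -4
BINARY_SUBTRACT : -6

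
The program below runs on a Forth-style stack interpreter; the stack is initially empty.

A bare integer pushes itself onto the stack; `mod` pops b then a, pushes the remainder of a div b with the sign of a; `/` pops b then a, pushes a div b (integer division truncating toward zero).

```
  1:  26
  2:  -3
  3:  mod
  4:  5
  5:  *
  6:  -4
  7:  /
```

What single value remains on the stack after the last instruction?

26  : 26
-3  : 26 -3
mod : 2
5   : 2 5
*   : 10
-4  : 10 -4
/   : -2

-2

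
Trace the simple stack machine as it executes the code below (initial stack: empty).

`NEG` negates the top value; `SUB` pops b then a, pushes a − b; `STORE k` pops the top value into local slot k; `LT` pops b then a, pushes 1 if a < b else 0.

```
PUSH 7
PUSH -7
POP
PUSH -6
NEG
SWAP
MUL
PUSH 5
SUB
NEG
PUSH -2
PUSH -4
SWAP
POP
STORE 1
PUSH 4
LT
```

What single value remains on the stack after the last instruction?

PUSH 7  : 7
PUSH -7 : 7 -7
POP     : 7
PUSH -6 : 7 -6
NEG     : 7 6
SWAP    : 6 7
MUL     : 42
PUSH 5  : 42 5
SUB     : 37
NEG     : -37
PUSH -2 : -37 -2
PUSH -4 : -37 -2 -4
SWAP    : -37 -4 -2
POP     : -37 -4
STORE 1 : -37
PUSH 4  : -37 4
LT      : 1

1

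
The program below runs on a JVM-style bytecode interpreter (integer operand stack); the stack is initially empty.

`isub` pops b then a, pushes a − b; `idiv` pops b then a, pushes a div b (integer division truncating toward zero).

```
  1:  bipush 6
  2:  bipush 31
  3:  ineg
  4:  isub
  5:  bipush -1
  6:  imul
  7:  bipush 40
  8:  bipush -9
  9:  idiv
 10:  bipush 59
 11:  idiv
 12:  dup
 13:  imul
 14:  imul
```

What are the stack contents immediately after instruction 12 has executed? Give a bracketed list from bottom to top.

[-37, 0, 0]

bipush 6  : 6
bipush 31 : 6 31
ineg      : 6 -31
isub      : 37
bipush -1 : 37 -1
imul      : -37
bipush 40 : -37 40
bipush -9 : -37 40 -9
idiv      : -37 -4
bipush 59 : -37 -4 59
idiv      : -37 0
dup       : -37 0 0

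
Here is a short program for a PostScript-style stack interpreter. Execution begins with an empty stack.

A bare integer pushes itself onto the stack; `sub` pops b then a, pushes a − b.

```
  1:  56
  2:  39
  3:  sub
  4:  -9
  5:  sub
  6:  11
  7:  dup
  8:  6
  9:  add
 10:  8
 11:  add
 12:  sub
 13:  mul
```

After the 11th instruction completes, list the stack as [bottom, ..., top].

56  -> 56
39  -> 56 39
sub -> 17
-9  -> 17 -9
sub -> 26
11  -> 26 11
dup -> 26 11 11
6   -> 26 11 11 6
add -> 26 11 17
8   -> 26 11 17 8
add -> 26 11 25

[26, 11, 25]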